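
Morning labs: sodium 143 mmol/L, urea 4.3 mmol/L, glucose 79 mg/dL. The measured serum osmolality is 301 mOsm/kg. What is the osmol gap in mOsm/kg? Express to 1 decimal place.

Calculated osmolality = 2·Na + glucose/18 + urea
= 2·143 + 79/18 + 4.3
= 286 + 4.39 + 4.30
= 294.69 mOsm/kg ≈ 294.7 mOsm/kg
Osmolar gap = measured − calculated = 301 − 294.7 = 6.3 mOsm/kg

6.3 mOsm/kg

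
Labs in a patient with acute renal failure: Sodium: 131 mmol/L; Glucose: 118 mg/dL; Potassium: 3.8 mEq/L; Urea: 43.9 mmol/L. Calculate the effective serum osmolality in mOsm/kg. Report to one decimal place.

Effective osmolality excludes urea (freely permeant across cell membranes):
2·Na + glucose/18
= 2·131 + 118/18
= 262 + 6.56
= 268.56 mOsm/kg

268.6 mOsm/kg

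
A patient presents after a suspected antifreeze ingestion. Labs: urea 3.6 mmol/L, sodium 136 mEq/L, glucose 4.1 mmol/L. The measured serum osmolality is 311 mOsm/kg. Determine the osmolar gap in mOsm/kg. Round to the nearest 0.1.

Calculated osmolality = 2·Na + glucose + urea
= 2·136 + 4.1 + 3.6
= 272 + 4.10 + 3.60
= 279.7 mOsm/kg ≈ 279.7 mOsm/kg
Osmolar gap = measured − calculated = 311 − 279.7 = 31.3 mOsm/kg

31.3 mOsm/kg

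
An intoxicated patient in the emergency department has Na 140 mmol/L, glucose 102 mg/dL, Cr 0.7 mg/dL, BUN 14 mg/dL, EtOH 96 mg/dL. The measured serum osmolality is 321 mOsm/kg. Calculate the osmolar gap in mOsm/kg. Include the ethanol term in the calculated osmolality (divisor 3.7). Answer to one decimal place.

Calculated osmolality = 2·Na + glucose/18 + BUN/2.8 + ethanol/3.7
= 2·140 + 102/18 + 14/2.8 + 96/3.7
= 280 + 5.67 + 5 + 25.95
= 316.62 mOsm/kg ≈ 316.6 mOsm/kg
Osmolar gap = measured − calculated = 321 − 316.6 = 4.4 mOsm/kg

4.4 mOsm/kg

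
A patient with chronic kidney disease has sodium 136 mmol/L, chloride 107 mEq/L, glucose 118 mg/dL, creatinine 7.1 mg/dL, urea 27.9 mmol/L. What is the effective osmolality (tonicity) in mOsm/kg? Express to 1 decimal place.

278.6 mOsm/kg

Effective osmolality excludes urea (freely permeant across cell membranes):
2·Na + glucose/18
= 2·136 + 118/18
= 272 + 6.56
= 278.56 mOsm/kg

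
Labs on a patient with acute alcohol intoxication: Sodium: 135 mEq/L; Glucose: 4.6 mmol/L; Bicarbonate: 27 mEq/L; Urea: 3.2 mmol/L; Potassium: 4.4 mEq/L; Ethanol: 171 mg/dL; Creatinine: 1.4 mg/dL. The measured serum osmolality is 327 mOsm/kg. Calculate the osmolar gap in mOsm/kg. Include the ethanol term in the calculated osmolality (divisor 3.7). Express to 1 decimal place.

Calculated osmolality = 2·Na + glucose + urea + ethanol/3.7
= 2·135 + 4.6 + 3.2 + 171/3.7
= 270 + 4.60 + 3.20 + 46.22
= 324.02 mOsm/kg ≈ 324.0 mOsm/kg
Osmolar gap = measured − calculated = 327 − 324.0 = 3.0 mOsm/kg

3.0 mOsm/kg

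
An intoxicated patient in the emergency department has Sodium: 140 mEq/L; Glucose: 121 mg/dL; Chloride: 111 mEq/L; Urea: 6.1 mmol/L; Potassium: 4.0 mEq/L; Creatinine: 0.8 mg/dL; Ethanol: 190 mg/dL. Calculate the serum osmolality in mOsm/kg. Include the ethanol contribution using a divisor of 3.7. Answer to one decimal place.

Calculated osmolality = 2·Na + glucose/18 + urea + ethanol/3.7
= 2·140 + 121/18 + 6.1 + 190/3.7
= 280 + 6.72 + 6.10 + 51.35
= 344.17 mOsm/kg

344.2 mOsm/kg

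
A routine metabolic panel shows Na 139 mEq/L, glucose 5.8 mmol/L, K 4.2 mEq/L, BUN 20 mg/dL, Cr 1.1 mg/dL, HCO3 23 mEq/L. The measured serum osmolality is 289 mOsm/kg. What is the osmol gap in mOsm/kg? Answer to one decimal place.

Calculated osmolality = 2·Na + glucose + BUN/2.8
= 2·139 + 5.8 + 20/2.8
= 278 + 5.80 + 7.14
= 290.94 mOsm/kg ≈ 290.9 mOsm/kg
Osmolar gap = measured − calculated = 289 − 290.9 = -1.9 mOsm/kg

-1.9 mOsm/kg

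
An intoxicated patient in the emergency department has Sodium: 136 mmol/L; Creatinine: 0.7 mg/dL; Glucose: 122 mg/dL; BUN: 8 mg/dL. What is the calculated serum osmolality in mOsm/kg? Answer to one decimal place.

Calculated osmolality = 2·Na + glucose/18 + BUN/2.8
= 2·136 + 122/18 + 8/2.8
= 272 + 6.78 + 2.86
= 281.64 mOsm/kg

281.6 mOsm/kg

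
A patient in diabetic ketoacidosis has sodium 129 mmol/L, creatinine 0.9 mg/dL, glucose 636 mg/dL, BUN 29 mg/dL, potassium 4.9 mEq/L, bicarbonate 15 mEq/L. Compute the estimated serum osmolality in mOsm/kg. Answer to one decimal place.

Calculated osmolality = 2·Na + glucose/18 + BUN/2.8
= 2·129 + 636/18 + 29/2.8
= 258 + 35.33 + 10.36
= 303.69 mOsm/kg

303.7 mOsm/kg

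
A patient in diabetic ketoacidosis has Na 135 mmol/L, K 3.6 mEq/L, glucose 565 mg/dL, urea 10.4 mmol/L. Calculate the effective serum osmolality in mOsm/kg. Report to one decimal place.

Effective osmolality excludes urea (freely permeant across cell membranes):
2·Na + glucose/18
= 2·135 + 565/18
= 270 + 31.39
= 301.39 mOsm/kg

301.4 mOsm/kg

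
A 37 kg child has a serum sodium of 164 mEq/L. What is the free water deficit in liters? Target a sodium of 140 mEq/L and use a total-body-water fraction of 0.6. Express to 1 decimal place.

3.8 L

TBW = 0.6 · 37 = 22.2 L
Free water deficit = TBW · (Na/140 − 1)
= 22.2 · (164/140 − 1)
= 22.2 · 0.1714
= 3.81 L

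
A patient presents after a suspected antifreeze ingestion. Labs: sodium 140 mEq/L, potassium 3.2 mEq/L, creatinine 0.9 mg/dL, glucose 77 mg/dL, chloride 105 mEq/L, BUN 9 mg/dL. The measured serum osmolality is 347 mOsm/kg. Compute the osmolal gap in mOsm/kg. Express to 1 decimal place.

59.5 mOsm/kg

Calculated osmolality = 2·Na + glucose/18 + BUN/2.8
= 2·140 + 77/18 + 9/2.8
= 280 + 4.28 + 3.21
= 287.49 mOsm/kg ≈ 287.5 mOsm/kg
Osmolar gap = measured − calculated = 347 − 287.5 = 59.5 mOsm/kg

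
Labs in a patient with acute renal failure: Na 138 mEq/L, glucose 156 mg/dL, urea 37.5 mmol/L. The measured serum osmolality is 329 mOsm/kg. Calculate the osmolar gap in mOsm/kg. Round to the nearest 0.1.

Calculated osmolality = 2·Na + glucose/18 + urea
= 2·138 + 156/18 + 37.5
= 276 + 8.67 + 37.50
= 322.17 mOsm/kg ≈ 322.2 mOsm/kg
Osmolar gap = measured − calculated = 329 − 322.2 = 6.8 mOsm/kg

6.8 mOsm/kg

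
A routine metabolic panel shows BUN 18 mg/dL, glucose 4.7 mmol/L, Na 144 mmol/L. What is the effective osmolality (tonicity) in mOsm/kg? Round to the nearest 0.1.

Effective osmolality excludes urea (freely permeant across cell membranes):
2·Na + glucose
= 2·144 + 4.7
= 288 + 4.7
= 292.7 mOsm/kg

292.7 mOsm/kg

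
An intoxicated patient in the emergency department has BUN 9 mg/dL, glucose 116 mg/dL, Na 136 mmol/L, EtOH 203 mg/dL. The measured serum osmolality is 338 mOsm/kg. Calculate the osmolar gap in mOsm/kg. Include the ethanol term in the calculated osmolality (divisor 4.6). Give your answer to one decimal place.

12.2 mOsm/kg

Calculated osmolality = 2·Na + glucose/18 + BUN/2.8 + ethanol/4.6
= 2·136 + 116/18 + 9/2.8 + 203/4.6
= 272 + 6.44 + 3.21 + 44.13
= 325.78 mOsm/kg ≈ 325.8 mOsm/kg
Osmolar gap = measured − calculated = 338 − 325.8 = 12.2 mOsm/kg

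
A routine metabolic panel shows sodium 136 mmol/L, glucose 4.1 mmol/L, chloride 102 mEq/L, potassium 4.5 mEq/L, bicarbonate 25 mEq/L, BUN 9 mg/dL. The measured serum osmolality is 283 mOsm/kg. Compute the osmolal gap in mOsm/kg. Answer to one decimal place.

Calculated osmolality = 2·Na + glucose + BUN/2.8
= 2·136 + 4.1 + 9/2.8
= 272 + 4.10 + 3.21
= 279.31 mOsm/kg ≈ 279.3 mOsm/kg
Osmolar gap = measured − calculated = 283 − 279.3 = 3.7 mOsm/kg

3.7 mOsm/kg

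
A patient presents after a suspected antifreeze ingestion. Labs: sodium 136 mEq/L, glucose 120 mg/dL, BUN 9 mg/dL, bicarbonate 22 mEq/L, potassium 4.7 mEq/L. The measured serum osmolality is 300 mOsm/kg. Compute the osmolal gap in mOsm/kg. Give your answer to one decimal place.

18.1 mOsm/kg

Calculated osmolality = 2·Na + glucose/18 + BUN/2.8
= 2·136 + 120/18 + 9/2.8
= 272 + 6.67 + 3.21
= 281.88 mOsm/kg ≈ 281.9 mOsm/kg
Osmolar gap = measured − calculated = 300 − 281.9 = 18.1 mOsm/kg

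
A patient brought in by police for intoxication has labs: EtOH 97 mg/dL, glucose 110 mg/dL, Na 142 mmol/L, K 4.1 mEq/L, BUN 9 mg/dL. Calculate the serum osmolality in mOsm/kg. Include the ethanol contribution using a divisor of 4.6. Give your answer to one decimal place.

Calculated osmolality = 2·Na + glucose/18 + BUN/2.8 + ethanol/4.6
= 2·142 + 110/18 + 9/2.8 + 97/4.6
= 284 + 6.11 + 3.21 + 21.09
= 314.41 mOsm/kg

314.4 mOsm/kg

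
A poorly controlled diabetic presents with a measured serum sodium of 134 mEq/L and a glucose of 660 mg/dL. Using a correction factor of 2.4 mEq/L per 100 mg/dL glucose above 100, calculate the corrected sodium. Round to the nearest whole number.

Corrected Na = measured Na + 2.4 · (glucose − 100)/100
= 134 + 2.4 · (660 − 100)/100
= 134 + 13.4
= 147.4 mEq/L

147 mEq/L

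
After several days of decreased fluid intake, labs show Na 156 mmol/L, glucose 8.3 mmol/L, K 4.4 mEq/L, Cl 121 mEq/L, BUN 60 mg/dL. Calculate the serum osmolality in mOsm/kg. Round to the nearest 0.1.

Calculated osmolality = 2·Na + glucose + BUN/2.8
= 2·156 + 8.3 + 60/2.8
= 312 + 8.30 + 21.43
= 341.73 mOsm/kg

341.7 mOsm/kg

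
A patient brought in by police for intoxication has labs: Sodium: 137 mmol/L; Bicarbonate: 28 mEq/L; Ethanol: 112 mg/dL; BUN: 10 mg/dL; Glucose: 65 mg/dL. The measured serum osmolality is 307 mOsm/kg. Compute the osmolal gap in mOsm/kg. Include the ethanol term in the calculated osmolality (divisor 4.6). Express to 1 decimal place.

1.5 mOsm/kg

Calculated osmolality = 2·Na + glucose/18 + BUN/2.8 + ethanol/4.6
= 2·137 + 65/18 + 10/2.8 + 112/4.6
= 274 + 3.61 + 3.57 + 24.35
= 305.53 mOsm/kg ≈ 305.5 mOsm/kg
Osmolar gap = measured − calculated = 307 − 305.5 = 1.5 mOsm/kg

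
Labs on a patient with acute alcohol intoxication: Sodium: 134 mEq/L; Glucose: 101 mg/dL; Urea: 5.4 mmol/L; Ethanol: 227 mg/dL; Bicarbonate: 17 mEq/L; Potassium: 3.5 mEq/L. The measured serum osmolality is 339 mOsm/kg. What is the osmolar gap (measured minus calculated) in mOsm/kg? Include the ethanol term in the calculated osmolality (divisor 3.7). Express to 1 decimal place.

-1.4 mOsm/kg

Calculated osmolality = 2·Na + glucose/18 + urea + ethanol/3.7
= 2·134 + 101/18 + 5.4 + 227/3.7
= 268 + 5.61 + 5.40 + 61.35
= 340.36 mOsm/kg ≈ 340.4 mOsm/kg
Osmolar gap = measured − calculated = 339 − 340.4 = -1.4 mOsm/kg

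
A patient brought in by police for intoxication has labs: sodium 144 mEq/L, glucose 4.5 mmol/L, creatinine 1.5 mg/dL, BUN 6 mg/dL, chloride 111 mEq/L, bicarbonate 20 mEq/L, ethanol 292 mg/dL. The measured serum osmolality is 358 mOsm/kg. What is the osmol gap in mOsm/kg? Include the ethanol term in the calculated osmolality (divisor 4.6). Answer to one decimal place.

-0.1 mOsm/kg

Calculated osmolality = 2·Na + glucose + BUN/2.8 + ethanol/4.6
= 2·144 + 4.5 + 6/2.8 + 292/4.6
= 288 + 4.50 + 2.14 + 63.48
= 358.12 mOsm/kg ≈ 358.1 mOsm/kg
Osmolar gap = measured − calculated = 358 − 358.1 = -0.1 mOsm/kg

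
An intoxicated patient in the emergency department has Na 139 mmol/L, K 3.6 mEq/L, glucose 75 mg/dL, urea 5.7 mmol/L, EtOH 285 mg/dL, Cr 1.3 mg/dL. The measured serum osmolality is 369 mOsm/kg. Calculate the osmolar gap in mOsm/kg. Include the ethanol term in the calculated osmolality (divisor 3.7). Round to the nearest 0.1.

4.1 mOsm/kg

Calculated osmolality = 2·Na + glucose/18 + urea + ethanol/3.7
= 2·139 + 75/18 + 5.7 + 285/3.7
= 278 + 4.17 + 5.70 + 77.03
= 364.9 mOsm/kg ≈ 364.9 mOsm/kg
Osmolar gap = measured − calculated = 369 − 364.9 = 4.1 mOsm/kg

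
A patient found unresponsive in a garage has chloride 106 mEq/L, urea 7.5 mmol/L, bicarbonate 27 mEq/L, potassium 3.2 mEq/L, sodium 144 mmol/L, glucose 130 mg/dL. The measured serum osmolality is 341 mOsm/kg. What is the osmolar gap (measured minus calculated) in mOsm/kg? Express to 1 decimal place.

Calculated osmolality = 2·Na + glucose/18 + urea
= 2·144 + 130/18 + 7.5
= 288 + 7.22 + 7.50
= 302.72 mOsm/kg ≈ 302.7 mOsm/kg
Osmolar gap = measured − calculated = 341 − 302.7 = 38.3 mOsm/kg

38.3 mOsm/kg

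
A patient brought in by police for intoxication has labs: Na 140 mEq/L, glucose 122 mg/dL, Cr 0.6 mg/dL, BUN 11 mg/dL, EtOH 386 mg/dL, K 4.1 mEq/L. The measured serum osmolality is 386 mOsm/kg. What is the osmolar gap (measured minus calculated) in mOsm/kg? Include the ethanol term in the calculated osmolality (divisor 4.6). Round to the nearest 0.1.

Calculated osmolality = 2·Na + glucose/18 + BUN/2.8 + ethanol/4.6
= 2·140 + 122/18 + 11/2.8 + 386/4.6
= 280 + 6.78 + 3.93 + 83.91
= 374.62 mOsm/kg ≈ 374.6 mOsm/kg
Osmolar gap = measured − calculated = 386 − 374.6 = 11.4 mOsm/kg

11.4 mOsm/kg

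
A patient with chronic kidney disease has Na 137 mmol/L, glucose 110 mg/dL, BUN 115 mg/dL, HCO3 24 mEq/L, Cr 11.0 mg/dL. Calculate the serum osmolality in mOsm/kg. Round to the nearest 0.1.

321.2 mOsm/kg

Calculated osmolality = 2·Na + glucose/18 + BUN/2.8
= 2·137 + 110/18 + 115/2.8
= 274 + 6.11 + 41.07
= 321.18 mOsm/kg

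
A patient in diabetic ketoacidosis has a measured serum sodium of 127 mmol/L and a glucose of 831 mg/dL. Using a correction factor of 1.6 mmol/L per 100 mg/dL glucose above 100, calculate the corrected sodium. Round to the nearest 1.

139 mmol/L

Corrected Na = measured Na + 1.6 · (glucose − 100)/100
= 127 + 1.6 · (831 − 100)/100
= 127 + 11.7
= 138.7 mmol/L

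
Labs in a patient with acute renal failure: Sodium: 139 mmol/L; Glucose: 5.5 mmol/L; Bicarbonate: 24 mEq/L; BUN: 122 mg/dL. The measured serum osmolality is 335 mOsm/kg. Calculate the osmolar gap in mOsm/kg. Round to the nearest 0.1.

7.9 mOsm/kg

Calculated osmolality = 2·Na + glucose + BUN/2.8
= 2·139 + 5.5 + 122/2.8
= 278 + 5.50 + 43.57
= 327.07 mOsm/kg ≈ 327.1 mOsm/kg
Osmolar gap = measured − calculated = 335 − 327.1 = 7.9 mOsm/kg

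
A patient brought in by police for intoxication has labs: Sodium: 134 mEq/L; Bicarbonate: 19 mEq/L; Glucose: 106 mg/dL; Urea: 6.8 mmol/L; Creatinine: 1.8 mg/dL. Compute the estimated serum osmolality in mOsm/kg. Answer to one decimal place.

Calculated osmolality = 2·Na + glucose/18 + urea
= 2·134 + 106/18 + 6.8
= 268 + 5.89 + 6.80
= 280.69 mOsm/kg

280.7 mOsm/kg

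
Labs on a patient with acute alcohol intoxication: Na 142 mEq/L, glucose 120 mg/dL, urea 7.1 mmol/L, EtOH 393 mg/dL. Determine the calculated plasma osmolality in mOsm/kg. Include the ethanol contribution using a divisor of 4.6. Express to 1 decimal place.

Calculated osmolality = 2·Na + glucose/18 + urea + ethanol/4.6
= 2·142 + 120/18 + 7.1 + 393/4.6
= 284 + 6.67 + 7.10 + 85.43
= 383.2 mOsm/kg

383.2 mOsm/kg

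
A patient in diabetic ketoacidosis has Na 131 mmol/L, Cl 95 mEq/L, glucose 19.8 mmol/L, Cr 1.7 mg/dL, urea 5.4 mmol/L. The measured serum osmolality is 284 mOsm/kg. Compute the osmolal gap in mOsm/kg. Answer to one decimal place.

Calculated osmolality = 2·Na + glucose + urea
= 2·131 + 19.8 + 5.4
= 262 + 19.80 + 5.40
= 287.2 mOsm/kg ≈ 287.2 mOsm/kg
Osmolar gap = measured − calculated = 284 − 287.2 = -3.2 mOsm/kg

-3.2 mOsm/kg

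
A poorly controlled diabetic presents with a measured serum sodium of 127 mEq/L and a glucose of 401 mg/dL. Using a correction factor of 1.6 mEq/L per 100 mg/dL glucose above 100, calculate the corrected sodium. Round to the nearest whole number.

Corrected Na = measured Na + 1.6 · (glucose − 100)/100
= 127 + 1.6 · (401 − 100)/100
= 127 + 4.8
= 131.8 mEq/L

132 mEq/L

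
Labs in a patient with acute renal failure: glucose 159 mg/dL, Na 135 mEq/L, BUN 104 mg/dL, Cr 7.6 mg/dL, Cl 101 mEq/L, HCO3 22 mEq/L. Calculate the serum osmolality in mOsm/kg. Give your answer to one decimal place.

316.0 mOsm/kg

Calculated osmolality = 2·Na + glucose/18 + BUN/2.8
= 2·135 + 159/18 + 104/2.8
= 270 + 8.83 + 37.14
= 315.97 mOsm/kg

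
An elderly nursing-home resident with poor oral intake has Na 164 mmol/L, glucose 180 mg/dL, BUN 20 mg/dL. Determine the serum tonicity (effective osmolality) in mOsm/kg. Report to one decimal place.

Effective osmolality excludes urea (freely permeant across cell membranes):
2·Na + glucose/18
= 2·164 + 180/18
= 328 + 10
= 338 mOsm/kg

338.0 mOsm/kg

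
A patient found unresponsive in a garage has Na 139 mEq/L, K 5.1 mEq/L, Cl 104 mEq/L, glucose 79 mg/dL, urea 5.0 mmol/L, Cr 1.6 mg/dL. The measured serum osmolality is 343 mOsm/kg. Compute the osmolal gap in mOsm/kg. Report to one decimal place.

Calculated osmolality = 2·Na + glucose/18 + urea
= 2·139 + 79/18 + 5
= 278 + 4.39 + 5
= 287.39 mOsm/kg ≈ 287.4 mOsm/kg
Osmolar gap = measured − calculated = 343 − 287.4 = 55.6 mOsm/kg

55.6 mOsm/kg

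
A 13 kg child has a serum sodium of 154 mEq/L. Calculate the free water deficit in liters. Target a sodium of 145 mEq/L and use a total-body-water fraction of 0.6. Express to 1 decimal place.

0.5 L

TBW = 0.6 · 13 = 7.8 L
Free water deficit = TBW · (Na/145 − 1)
= 7.8 · (154/145 − 1)
= 7.8 · 0.0621
= 0.48 L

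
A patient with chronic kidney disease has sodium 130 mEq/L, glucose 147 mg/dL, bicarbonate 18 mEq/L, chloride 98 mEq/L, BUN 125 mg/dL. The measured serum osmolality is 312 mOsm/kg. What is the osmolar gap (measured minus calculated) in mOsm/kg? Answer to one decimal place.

-0.8 mOsm/kg

Calculated osmolality = 2·Na + glucose/18 + BUN/2.8
= 2·130 + 147/18 + 125/2.8
= 260 + 8.17 + 44.64
= 312.81 mOsm/kg ≈ 312.8 mOsm/kg
Osmolar gap = measured − calculated = 312 − 312.8 = -0.8 mOsm/kg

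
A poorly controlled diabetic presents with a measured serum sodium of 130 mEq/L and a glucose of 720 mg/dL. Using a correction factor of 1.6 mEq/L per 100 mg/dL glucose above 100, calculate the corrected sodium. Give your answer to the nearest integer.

Corrected Na = measured Na + 1.6 · (glucose − 100)/100
= 130 + 1.6 · (720 − 100)/100
= 130 + 9.9
= 139.9 mEq/L

140 mEq/L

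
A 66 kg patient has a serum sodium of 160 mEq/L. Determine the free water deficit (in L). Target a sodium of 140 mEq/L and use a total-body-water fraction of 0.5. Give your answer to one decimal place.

TBW = 0.5 · 66 = 33 L
Free water deficit = TBW · (Na/140 − 1)
= 33 · (160/140 − 1)
= 33 · 0.1429
= 4.72 L

4.7 L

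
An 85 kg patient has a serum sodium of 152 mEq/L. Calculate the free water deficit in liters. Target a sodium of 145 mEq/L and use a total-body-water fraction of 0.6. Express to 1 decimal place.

2.5 L

TBW = 0.6 · 85 = 51 L
Free water deficit = TBW · (Na/145 − 1)
= 51 · (152/145 − 1)
= 51 · 0.0483
= 2.46 L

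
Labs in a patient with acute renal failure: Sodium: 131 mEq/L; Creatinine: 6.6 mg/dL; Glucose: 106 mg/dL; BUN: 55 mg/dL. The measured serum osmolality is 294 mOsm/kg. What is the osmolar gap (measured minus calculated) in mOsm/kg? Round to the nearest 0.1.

Calculated osmolality = 2·Na + glucose/18 + BUN/2.8
= 2·131 + 106/18 + 55/2.8
= 262 + 5.89 + 19.64
= 287.53 mOsm/kg ≈ 287.5 mOsm/kg
Osmolar gap = measured − calculated = 294 − 287.5 = 6.5 mOsm/kg

6.5 mOsm/kg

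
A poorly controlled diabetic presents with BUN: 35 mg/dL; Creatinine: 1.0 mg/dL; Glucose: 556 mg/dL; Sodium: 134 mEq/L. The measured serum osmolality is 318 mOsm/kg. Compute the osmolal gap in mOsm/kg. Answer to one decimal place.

Calculated osmolality = 2·Na + glucose/18 + BUN/2.8
= 2·134 + 556/18 + 35/2.8
= 268 + 30.89 + 12.50
= 311.39 mOsm/kg ≈ 311.4 mOsm/kg
Osmolar gap = measured − calculated = 318 − 311.4 = 6.6 mOsm/kg

6.6 mOsm/kg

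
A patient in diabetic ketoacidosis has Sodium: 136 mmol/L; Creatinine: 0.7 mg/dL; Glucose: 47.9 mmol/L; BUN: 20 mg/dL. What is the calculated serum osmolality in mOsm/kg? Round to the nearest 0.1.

Calculated osmolality = 2·Na + glucose + BUN/2.8
= 2·136 + 47.9 + 20/2.8
= 272 + 47.90 + 7.14
= 327.04 mOsm/kg

327.0 mOsm/kg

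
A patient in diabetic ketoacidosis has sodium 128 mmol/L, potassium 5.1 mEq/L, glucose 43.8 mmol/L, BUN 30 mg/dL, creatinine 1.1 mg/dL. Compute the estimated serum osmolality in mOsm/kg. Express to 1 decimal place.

Calculated osmolality = 2·Na + glucose + BUN/2.8
= 2·128 + 43.8 + 30/2.8
= 256 + 43.80 + 10.71
= 310.51 mOsm/kg

310.5 mOsm/kg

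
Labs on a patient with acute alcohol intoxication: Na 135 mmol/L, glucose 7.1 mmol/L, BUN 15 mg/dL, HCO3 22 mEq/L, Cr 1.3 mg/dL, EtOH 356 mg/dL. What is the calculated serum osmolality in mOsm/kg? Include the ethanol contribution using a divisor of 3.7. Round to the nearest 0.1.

Calculated osmolality = 2·Na + glucose + BUN/2.8 + ethanol/3.7
= 2·135 + 7.1 + 15/2.8 + 356/3.7
= 270 + 7.10 + 5.36 + 96.22
= 378.68 mOsm/kg

378.7 mOsm/kg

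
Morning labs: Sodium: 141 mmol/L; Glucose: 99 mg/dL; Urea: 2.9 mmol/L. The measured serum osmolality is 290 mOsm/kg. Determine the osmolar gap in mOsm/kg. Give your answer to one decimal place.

-0.4 mOsm/kg

Calculated osmolality = 2·Na + glucose/18 + urea
= 2·141 + 99/18 + 2.9
= 282 + 5.50 + 2.90
= 290.4 mOsm/kg ≈ 290.4 mOsm/kg
Osmolar gap = measured − calculated = 290 − 290.4 = -0.4 mOsm/kg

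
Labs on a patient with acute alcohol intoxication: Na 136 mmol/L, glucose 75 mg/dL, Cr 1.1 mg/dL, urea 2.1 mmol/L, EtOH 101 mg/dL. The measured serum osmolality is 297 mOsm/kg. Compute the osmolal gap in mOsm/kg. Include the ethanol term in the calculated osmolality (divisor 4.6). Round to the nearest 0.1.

-3.2 mOsm/kg

Calculated osmolality = 2·Na + glucose/18 + urea + ethanol/4.6
= 2·136 + 75/18 + 2.1 + 101/4.6
= 272 + 4.17 + 2.10 + 21.96
= 300.23 mOsm/kg ≈ 300.2 mOsm/kg
Osmolar gap = measured − calculated = 297 − 300.2 = -3.2 mOsm/kg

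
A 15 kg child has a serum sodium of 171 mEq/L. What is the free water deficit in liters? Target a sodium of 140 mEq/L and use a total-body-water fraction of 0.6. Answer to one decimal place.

TBW = 0.6 · 15 = 9 L
Free water deficit = TBW · (Na/140 − 1)
= 9 · (171/140 − 1)
= 9 · 0.2214
= 1.99 L

2.0 L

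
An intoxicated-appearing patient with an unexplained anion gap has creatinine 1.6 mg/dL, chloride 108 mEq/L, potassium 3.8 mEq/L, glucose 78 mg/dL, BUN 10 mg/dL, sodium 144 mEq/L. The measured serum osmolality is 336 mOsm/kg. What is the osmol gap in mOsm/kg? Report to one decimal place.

40.1 mOsm/kg

Calculated osmolality = 2·Na + glucose/18 + BUN/2.8
= 2·144 + 78/18 + 10/2.8
= 288 + 4.33 + 3.57
= 295.9 mOsm/kg ≈ 295.9 mOsm/kg
Osmolar gap = measured − calculated = 336 − 295.9 = 40.1 mOsm/kg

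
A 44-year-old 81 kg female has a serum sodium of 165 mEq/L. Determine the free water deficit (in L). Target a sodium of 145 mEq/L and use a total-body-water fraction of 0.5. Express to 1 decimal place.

TBW = 0.5 · 81 = 40.5 L
Free water deficit = TBW · (Na/145 − 1)
= 40.5 · (165/145 − 1)
= 40.5 · 0.1379
= 5.58 L

5.6 L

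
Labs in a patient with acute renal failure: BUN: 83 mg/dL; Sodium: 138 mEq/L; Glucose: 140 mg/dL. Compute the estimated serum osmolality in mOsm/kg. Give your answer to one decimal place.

Calculated osmolality = 2·Na + glucose/18 + BUN/2.8
= 2·138 + 140/18 + 83/2.8
= 276 + 7.78 + 29.64
= 313.42 mOsm/kg

313.4 mOsm/kg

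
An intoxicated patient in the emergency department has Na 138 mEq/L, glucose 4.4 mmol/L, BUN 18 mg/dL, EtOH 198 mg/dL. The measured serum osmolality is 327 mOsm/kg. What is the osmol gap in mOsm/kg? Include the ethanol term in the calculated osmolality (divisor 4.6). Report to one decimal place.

-2.9 mOsm/kg

Calculated osmolality = 2·Na + glucose + BUN/2.8 + ethanol/4.6
= 2·138 + 4.4 + 18/2.8 + 198/4.6
= 276 + 4.40 + 6.43 + 43.04
= 329.87 mOsm/kg ≈ 329.9 mOsm/kg
Osmolar gap = measured − calculated = 327 − 329.9 = -2.9 mOsm/kg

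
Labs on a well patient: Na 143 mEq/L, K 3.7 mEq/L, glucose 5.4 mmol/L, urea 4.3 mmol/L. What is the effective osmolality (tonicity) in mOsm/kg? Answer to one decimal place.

291.4 mOsm/kg

Effective osmolality excludes urea (freely permeant across cell membranes):
2·Na + glucose
= 2·143 + 5.4
= 286 + 5.4
= 291.4 mOsm/kg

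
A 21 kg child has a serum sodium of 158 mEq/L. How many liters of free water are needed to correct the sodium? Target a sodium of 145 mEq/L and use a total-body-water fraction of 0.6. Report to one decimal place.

TBW = 0.6 · 21 = 12.6 L
Free water deficit = TBW · (Na/145 − 1)
= 12.6 · (158/145 − 1)
= 12.6 · 0.0897
= 1.13 L

1.1 L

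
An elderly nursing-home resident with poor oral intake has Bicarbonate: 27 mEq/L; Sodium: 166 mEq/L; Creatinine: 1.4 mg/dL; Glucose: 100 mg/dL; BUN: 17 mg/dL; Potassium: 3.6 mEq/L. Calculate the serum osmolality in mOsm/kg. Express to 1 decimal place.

Calculated osmolality = 2·Na + glucose/18 + BUN/2.8
= 2·166 + 100/18 + 17/2.8
= 332 + 5.56 + 6.07
= 343.63 mOsm/kg

343.6 mOsm/kg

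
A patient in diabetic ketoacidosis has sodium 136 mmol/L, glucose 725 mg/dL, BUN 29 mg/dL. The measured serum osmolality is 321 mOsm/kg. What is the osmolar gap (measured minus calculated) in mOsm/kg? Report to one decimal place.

-1.6 mOsm/kg

Calculated osmolality = 2·Na + glucose/18 + BUN/2.8
= 2·136 + 725/18 + 29/2.8
= 272 + 40.28 + 10.36
= 322.64 mOsm/kg ≈ 322.6 mOsm/kg
Osmolar gap = measured − calculated = 321 − 322.6 = -1.6 mOsm/kg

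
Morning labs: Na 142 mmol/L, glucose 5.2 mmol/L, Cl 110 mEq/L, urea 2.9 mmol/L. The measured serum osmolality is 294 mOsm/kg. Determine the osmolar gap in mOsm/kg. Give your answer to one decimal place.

Calculated osmolality = 2·Na + glucose + urea
= 2·142 + 5.2 + 2.9
= 284 + 5.20 + 2.90
= 292.1 mOsm/kg ≈ 292.1 mOsm/kg
Osmolar gap = measured − calculated = 294 − 292.1 = 1.9 mOsm/kg

1.9 mOsm/kg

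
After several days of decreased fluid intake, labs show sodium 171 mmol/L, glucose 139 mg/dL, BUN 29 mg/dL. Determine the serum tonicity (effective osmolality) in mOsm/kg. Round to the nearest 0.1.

349.7 mOsm/kg

Effective osmolality excludes urea (freely permeant across cell membranes):
2·Na + glucose/18
= 2·171 + 139/18
= 342 + 7.72
= 349.72 mOsm/kg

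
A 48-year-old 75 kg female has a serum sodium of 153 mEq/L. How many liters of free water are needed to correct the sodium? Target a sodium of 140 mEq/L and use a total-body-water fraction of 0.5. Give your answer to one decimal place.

3.5 L

TBW = 0.5 · 75 = 37.5 L
Free water deficit = TBW · (Na/140 − 1)
= 37.5 · (153/140 − 1)
= 37.5 · 0.0929
= 3.48 L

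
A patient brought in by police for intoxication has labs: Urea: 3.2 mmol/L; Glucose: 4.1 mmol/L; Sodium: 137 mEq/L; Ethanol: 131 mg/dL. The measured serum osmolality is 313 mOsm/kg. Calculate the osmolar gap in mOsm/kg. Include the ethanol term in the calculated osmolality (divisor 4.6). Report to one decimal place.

Calculated osmolality = 2·Na + glucose + urea + ethanol/4.6
= 2·137 + 4.1 + 3.2 + 131/4.6
= 274 + 4.10 + 3.20 + 28.48
= 309.78 mOsm/kg ≈ 309.8 mOsm/kg
Osmolar gap = measured − calculated = 313 − 309.8 = 3.2 mOsm/kg

3.2 mOsm/kg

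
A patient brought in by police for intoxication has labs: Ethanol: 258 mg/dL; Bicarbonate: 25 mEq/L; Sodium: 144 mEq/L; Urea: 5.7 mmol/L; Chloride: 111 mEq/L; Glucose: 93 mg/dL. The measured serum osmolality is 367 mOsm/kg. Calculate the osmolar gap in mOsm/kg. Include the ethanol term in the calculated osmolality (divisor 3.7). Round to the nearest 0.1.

-1.6 mOsm/kg

Calculated osmolality = 2·Na + glucose/18 + urea + ethanol/3.7
= 2·144 + 93/18 + 5.7 + 258/3.7
= 288 + 5.17 + 5.70 + 69.73
= 368.6 mOsm/kg ≈ 368.6 mOsm/kg
Osmolar gap = measured − calculated = 367 − 368.6 = -1.6 mOsm/kg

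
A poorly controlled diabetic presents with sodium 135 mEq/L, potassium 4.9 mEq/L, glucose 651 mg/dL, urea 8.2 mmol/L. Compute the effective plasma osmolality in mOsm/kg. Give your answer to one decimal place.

Effective osmolality excludes urea (freely permeant across cell membranes):
2·Na + glucose/18
= 2·135 + 651/18
= 270 + 36.17
= 306.17 mOsm/kg

306.2 mOsm/kg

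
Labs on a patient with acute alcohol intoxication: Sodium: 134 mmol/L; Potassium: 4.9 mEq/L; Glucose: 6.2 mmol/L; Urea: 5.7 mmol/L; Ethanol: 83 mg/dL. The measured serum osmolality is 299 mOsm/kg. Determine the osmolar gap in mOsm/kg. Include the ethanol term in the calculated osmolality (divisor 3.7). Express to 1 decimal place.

Calculated osmolality = 2·Na + glucose + urea + ethanol/3.7
= 2·134 + 6.2 + 5.7 + 83/3.7
= 268 + 6.20 + 5.70 + 22.43
= 302.33 mOsm/kg ≈ 302.3 mOsm/kg
Osmolar gap = measured − calculated = 299 − 302.3 = -3.3 mOsm/kg

-3.3 mOsm/kg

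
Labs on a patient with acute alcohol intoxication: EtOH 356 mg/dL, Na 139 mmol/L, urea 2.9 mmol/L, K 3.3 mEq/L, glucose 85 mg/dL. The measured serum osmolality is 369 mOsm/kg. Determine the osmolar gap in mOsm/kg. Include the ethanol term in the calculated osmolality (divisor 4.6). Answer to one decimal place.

Calculated osmolality = 2·Na + glucose/18 + urea + ethanol/4.6
= 2·139 + 85/18 + 2.9 + 356/4.6
= 278 + 4.72 + 2.90 + 77.39
= 363.01 mOsm/kg ≈ 363.0 mOsm/kg
Osmolar gap = measured − calculated = 369 − 363.0 = 6.0 mOsm/kg

6.0 mOsm/kg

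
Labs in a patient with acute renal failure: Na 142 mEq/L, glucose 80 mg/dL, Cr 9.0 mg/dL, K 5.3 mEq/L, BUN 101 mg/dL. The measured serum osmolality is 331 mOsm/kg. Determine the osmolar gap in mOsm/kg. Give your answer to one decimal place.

6.5 mOsm/kg

Calculated osmolality = 2·Na + glucose/18 + BUN/2.8
= 2·142 + 80/18 + 101/2.8
= 284 + 4.44 + 36.07
= 324.51 mOsm/kg ≈ 324.5 mOsm/kg
Osmolar gap = measured − calculated = 331 − 324.5 = 6.5 mOsm/kg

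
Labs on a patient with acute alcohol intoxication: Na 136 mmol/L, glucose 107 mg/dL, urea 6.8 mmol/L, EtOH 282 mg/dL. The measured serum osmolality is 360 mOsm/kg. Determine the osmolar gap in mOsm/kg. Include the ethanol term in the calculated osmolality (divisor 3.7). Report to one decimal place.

-1.0 mOsm/kg

Calculated osmolality = 2·Na + glucose/18 + urea + ethanol/3.7
= 2·136 + 107/18 + 6.8 + 282/3.7
= 272 + 5.94 + 6.80 + 76.22
= 360.96 mOsm/kg ≈ 361.0 mOsm/kg
Osmolar gap = measured − calculated = 360 − 361.0 = -1.0 mOsm/kg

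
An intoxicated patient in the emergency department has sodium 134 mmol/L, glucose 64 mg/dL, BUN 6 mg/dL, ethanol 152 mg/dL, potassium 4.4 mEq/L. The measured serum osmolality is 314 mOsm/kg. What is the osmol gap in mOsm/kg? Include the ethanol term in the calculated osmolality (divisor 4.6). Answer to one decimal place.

Calculated osmolality = 2·Na + glucose/18 + BUN/2.8 + ethanol/4.6
= 2·134 + 64/18 + 6/2.8 + 152/4.6
= 268 + 3.56 + 2.14 + 33.04
= 306.74 mOsm/kg ≈ 306.7 mOsm/kg
Osmolar gap = measured − calculated = 314 − 306.7 = 7.3 mOsm/kg

7.3 mOsm/kg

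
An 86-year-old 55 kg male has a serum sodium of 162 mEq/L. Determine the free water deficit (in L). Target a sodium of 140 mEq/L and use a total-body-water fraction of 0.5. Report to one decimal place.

TBW = 0.5 · 55 = 27.5 L
Free water deficit = TBW · (Na/140 − 1)
= 27.5 · (162/140 − 1)
= 27.5 · 0.1571
= 4.32 L

4.3 L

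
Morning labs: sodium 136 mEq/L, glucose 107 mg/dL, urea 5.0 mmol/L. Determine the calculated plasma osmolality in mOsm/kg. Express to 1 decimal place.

282.9 mOsm/kg

Calculated osmolality = 2·Na + glucose/18 + urea
= 2·136 + 107/18 + 5
= 272 + 5.94 + 5
= 282.94 mOsm/kg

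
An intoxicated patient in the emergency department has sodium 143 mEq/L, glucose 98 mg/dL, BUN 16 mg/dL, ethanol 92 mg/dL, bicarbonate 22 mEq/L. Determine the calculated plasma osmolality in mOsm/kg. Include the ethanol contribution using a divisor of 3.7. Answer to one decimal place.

Calculated osmolality = 2·Na + glucose/18 + BUN/2.8 + ethanol/3.7
= 2·143 + 98/18 + 16/2.8 + 92/3.7
= 286 + 5.44 + 5.71 + 24.86
= 322.01 mOsm/kg

322.0 mOsm/kg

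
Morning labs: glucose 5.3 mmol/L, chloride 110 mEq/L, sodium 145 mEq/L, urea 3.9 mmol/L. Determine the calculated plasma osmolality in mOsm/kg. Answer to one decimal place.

Calculated osmolality = 2·Na + glucose + urea
= 2·145 + 5.3 + 3.9
= 290 + 5.30 + 3.90
= 299.2 mOsm/kg

299.2 mOsm/kg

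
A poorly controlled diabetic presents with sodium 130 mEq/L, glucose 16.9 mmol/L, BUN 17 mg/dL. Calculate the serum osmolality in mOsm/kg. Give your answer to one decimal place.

283.0 mOsm/kg

Calculated osmolality = 2·Na + glucose + BUN/2.8
= 2·130 + 16.9 + 17/2.8
= 260 + 16.90 + 6.07
= 282.97 mOsm/kg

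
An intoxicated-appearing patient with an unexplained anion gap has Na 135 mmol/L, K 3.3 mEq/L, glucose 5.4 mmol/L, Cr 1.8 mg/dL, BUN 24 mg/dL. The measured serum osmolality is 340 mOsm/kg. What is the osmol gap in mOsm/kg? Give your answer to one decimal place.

56.0 mOsm/kg

Calculated osmolality = 2·Na + glucose + BUN/2.8
= 2·135 + 5.4 + 24/2.8
= 270 + 5.40 + 8.57
= 283.97 mOsm/kg ≈ 284.0 mOsm/kg
Osmolar gap = measured − calculated = 340 − 284.0 = 56.0 mOsm/kg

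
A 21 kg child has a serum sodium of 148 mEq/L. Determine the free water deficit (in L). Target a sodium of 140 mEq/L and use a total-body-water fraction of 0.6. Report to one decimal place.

TBW = 0.6 · 21 = 12.6 L
Free water deficit = TBW · (Na/140 − 1)
= 12.6 · (148/140 − 1)
= 12.6 · 0.0571
= 0.72 L

0.7 L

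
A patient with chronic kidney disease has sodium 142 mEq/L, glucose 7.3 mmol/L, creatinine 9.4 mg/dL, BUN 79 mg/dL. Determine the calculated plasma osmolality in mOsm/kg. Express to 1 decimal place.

Calculated osmolality = 2·Na + glucose + BUN/2.8
= 2·142 + 7.3 + 79/2.8
= 284 + 7.30 + 28.21
= 319.51 mOsm/kg

319.5 mOsm/kg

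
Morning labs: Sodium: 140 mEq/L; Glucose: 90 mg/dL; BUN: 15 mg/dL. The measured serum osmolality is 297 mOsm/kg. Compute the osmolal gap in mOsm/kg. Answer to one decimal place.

6.6 mOsm/kg

Calculated osmolality = 2·Na + glucose/18 + BUN/2.8
= 2·140 + 90/18 + 15/2.8
= 280 + 5 + 5.36
= 290.36 mOsm/kg ≈ 290.4 mOsm/kg
Osmolar gap = measured − calculated = 297 − 290.4 = 6.6 mOsm/kg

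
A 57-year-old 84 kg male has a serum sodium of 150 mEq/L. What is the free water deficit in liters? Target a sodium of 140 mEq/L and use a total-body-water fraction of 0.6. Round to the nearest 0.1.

TBW = 0.6 · 84 = 50.4 L
Free water deficit = TBW · (Na/140 − 1)
= 50.4 · (150/140 − 1)
= 50.4 · 0.0714
= 3.6 L

3.6 L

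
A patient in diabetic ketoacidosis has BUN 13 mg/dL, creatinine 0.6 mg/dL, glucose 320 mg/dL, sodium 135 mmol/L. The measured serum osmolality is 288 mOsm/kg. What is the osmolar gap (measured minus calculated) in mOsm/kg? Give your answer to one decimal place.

Calculated osmolality = 2·Na + glucose/18 + BUN/2.8
= 2·135 + 320/18 + 13/2.8
= 270 + 17.78 + 4.64
= 292.42 mOsm/kg ≈ 292.4 mOsm/kg
Osmolar gap = measured − calculated = 288 − 292.4 = -4.4 mOsm/kg

-4.4 mOsm/kg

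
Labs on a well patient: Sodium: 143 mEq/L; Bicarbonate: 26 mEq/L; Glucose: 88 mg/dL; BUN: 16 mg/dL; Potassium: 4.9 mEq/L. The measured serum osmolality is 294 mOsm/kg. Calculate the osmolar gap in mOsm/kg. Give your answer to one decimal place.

Calculated osmolality = 2·Na + glucose/18 + BUN/2.8
= 2·143 + 88/18 + 16/2.8
= 286 + 4.89 + 5.71
= 296.6 mOsm/kg ≈ 296.6 mOsm/kg
Osmolar gap = measured − calculated = 294 − 296.6 = -2.6 mOsm/kg

-2.6 mOsm/kg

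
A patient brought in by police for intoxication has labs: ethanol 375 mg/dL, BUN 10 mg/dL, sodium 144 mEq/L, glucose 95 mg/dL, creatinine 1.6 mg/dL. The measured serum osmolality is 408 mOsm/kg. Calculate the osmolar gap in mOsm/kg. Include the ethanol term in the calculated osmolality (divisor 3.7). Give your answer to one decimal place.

Calculated osmolality = 2·Na + glucose/18 + BUN/2.8 + ethanol/3.7
= 2·144 + 95/18 + 10/2.8 + 375/3.7
= 288 + 5.28 + 3.57 + 101.35
= 398.2 mOsm/kg ≈ 398.2 mOsm/kg
Osmolar gap = measured − calculated = 408 − 398.2 = 9.8 mOsm/kg

9.8 mOsm/kg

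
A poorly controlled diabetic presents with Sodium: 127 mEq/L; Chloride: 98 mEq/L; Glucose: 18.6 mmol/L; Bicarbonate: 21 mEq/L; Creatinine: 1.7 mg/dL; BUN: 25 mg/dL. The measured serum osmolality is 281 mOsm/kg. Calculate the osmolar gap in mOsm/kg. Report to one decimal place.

Calculated osmolality = 2·Na + glucose + BUN/2.8
= 2·127 + 18.6 + 25/2.8
= 254 + 18.60 + 8.93
= 281.53 mOsm/kg ≈ 281.5 mOsm/kg
Osmolar gap = measured − calculated = 281 − 281.5 = -0.5 mOsm/kg

-0.5 mOsm/kg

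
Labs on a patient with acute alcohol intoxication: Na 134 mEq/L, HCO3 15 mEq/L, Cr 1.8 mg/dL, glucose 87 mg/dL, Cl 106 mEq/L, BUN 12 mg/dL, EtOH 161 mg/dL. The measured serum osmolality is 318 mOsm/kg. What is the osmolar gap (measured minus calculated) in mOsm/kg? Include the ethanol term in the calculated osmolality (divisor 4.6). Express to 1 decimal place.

Calculated osmolality = 2·Na + glucose/18 + BUN/2.8 + ethanol/4.6
= 2·134 + 87/18 + 12/2.8 + 161/4.6
= 268 + 4.83 + 4.29 + 35
= 312.12 mOsm/kg ≈ 312.1 mOsm/kg
Osmolar gap = measured − calculated = 318 − 312.1 = 5.9 mOsm/kg

5.9 mOsm/kg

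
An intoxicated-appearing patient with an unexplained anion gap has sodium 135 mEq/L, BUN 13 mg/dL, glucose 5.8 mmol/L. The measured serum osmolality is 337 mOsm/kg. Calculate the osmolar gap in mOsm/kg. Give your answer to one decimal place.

56.6 mOsm/kg

Calculated osmolality = 2·Na + glucose + BUN/2.8
= 2·135 + 5.8 + 13/2.8
= 270 + 5.80 + 4.64
= 280.44 mOsm/kg ≈ 280.4 mOsm/kg
Osmolar gap = measured − calculated = 337 − 280.4 = 56.6 mOsm/kg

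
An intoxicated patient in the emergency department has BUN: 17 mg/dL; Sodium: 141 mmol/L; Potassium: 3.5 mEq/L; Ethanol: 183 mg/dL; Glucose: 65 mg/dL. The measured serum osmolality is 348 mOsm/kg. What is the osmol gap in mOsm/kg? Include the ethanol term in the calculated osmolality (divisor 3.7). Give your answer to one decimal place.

Calculated osmolality = 2·Na + glucose/18 + BUN/2.8 + ethanol/3.7
= 2·141 + 65/18 + 17/2.8 + 183/3.7
= 282 + 3.61 + 6.07 + 49.46
= 341.14 mOsm/kg ≈ 341.1 mOsm/kg
Osmolar gap = measured − calculated = 348 − 341.1 = 6.9 mOsm/kg

6.9 mOsm/kg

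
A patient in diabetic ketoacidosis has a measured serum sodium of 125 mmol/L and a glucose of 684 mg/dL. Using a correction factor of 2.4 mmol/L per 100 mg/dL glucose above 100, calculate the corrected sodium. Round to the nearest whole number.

139 mmol/L

Corrected Na = measured Na + 2.4 · (glucose − 100)/100
= 125 + 2.4 · (684 − 100)/100
= 125 + 14
= 139 mmol/L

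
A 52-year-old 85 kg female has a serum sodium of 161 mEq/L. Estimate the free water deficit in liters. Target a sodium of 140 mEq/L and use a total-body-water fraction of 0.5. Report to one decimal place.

6.4 L

TBW = 0.5 · 85 = 42.5 L
Free water deficit = TBW · (Na/140 − 1)
= 42.5 · (161/140 − 1)
= 42.5 · 0.15
= 6.38 L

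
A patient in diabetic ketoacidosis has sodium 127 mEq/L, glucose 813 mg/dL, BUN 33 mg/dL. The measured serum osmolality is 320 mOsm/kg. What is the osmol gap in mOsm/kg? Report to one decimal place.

Calculated osmolality = 2·Na + glucose/18 + BUN/2.8
= 2·127 + 813/18 + 33/2.8
= 254 + 45.17 + 11.79
= 310.96 mOsm/kg ≈ 311.0 mOsm/kg
Osmolar gap = measured − calculated = 320 − 311.0 = 9.0 mOsm/kg

9.0 mOsm/kg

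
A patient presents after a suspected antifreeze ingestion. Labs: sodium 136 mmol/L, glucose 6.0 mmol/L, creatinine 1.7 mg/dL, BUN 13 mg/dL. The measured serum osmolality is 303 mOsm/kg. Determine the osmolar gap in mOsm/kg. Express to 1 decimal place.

20.4 mOsm/kg

Calculated osmolality = 2·Na + glucose + BUN/2.8
= 2·136 + 6 + 13/2.8
= 272 + 6 + 4.64
= 282.64 mOsm/kg ≈ 282.6 mOsm/kg
Osmolar gap = measured − calculated = 303 − 282.6 = 20.4 mOsm/kg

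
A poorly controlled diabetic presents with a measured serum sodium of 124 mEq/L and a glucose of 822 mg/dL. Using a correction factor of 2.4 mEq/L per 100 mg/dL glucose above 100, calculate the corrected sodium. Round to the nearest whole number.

141 mEq/L

Corrected Na = measured Na + 2.4 · (glucose − 100)/100
= 124 + 2.4 · (822 − 100)/100
= 124 + 17.3
= 141.3 mEq/L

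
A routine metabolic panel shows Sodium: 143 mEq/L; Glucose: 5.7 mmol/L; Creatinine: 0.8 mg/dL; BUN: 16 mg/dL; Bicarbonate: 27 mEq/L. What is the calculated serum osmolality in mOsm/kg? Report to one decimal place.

Calculated osmolality = 2·Na + glucose + BUN/2.8
= 2·143 + 5.7 + 16/2.8
= 286 + 5.70 + 5.71
= 297.41 mOsm/kg

297.4 mOsm/kg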